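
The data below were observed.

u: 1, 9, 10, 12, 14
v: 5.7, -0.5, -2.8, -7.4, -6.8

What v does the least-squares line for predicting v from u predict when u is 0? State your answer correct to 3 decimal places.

7.160

n = 5, Σx = 46, Σy = -11.8, Σxy = -210.8, Σx² = 522
Sxx = Σx² − (Σx)²/n = 522 − 423.2 = 98.8
Sxy = Σxy − (Σx)(Σy)/n = -210.8 − (-108.56) = -102.24
b = Sxy/Sxx = -102.24/98.8 = -1.034818
a = ȳ − b·x̄ = -2.36 − (-1.034818)·9.2 = 7.160324
ŷ(0) = a + b·0 = 7.160324 + (-1.034818)·0 = 7.160324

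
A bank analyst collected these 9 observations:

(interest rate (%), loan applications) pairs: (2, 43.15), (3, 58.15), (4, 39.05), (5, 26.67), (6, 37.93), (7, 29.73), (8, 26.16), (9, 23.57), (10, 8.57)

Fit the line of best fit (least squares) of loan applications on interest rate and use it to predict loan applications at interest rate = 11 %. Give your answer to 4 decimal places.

n = 9, Σx = 54, Σy = 292.98, Σxy = 1493.1, Σx² = 384
Sxx = Σx² − (Σx)²/n = 384 − 324 = 60
Sxy = Σxy − (Σx)(Σy)/n = 1493.1 − 1757.88 = -264.78
b = Sxy/Sxx = -264.78/60 = -4.413
a = ȳ − b·x̄ = 32.553333 − (-4.413)·6 = 59.031333
ŷ(11) = a + b·11 = 59.031333 + (-4.413)·11 = 10.488333

10.4883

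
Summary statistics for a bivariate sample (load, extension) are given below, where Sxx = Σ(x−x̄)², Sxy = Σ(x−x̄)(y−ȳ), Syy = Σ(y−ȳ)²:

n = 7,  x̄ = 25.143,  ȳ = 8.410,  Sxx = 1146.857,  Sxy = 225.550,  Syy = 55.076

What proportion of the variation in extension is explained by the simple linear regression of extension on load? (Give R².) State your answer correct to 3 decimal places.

0.805

R² = Sxy²/(Sxx·Syy) = (225.55)²/(1146.857·55.076) = 0.805404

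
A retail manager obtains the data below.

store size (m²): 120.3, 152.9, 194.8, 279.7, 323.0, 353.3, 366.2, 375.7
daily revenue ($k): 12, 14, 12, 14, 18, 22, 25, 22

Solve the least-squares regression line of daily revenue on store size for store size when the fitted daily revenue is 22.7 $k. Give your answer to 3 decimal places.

390.169

n = 8, Σx = 2165.9, Σy = 139, Σxy = 40844.6, Σx² = 658432.45
Sxx = Σx² − (Σx)²/n = 658432.45 − 586390.35125 = 72042.09875
Sxy = Σxy − (Σx)(Σy)/n = 40844.6 − 37632.5125 = 3212.0875
b = Sxy/Sxx = 3212.0875/72042.09875 = 0.044586
a = ȳ − b·x̄ = 17.375 − 0.044586·270.7375 = 5.303828
Set a + b·x = 22.7: x = (22.7 − 5.303828) / 0.044586 = 390.168921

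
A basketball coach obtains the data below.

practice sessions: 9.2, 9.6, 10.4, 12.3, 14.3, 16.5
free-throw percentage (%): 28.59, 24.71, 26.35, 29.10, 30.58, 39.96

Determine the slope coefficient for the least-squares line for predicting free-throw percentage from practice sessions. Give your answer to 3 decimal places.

1.637

n = 6, Σx = 72.3, Σy = 179.29, Σxy = 2228.848, Σx² = 912.99
Sxx = Σx² − (Σx)²/n = 912.99 − 871.215 = 41.775
Sxy = Σxy − (Σx)(Σy)/n = 2228.848 − 2160.4445 = 68.4035
b = Sxy/Sxx = 68.4035/41.775 = 1.637427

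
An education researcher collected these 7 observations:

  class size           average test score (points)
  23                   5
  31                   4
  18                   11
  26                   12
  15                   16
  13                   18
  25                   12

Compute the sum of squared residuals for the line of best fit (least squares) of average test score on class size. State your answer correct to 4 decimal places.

59.6986

n = 7, Σx = 151, Σy = 78, Σxy = 1523, Σx² = 3509, Σy² = 1030
Sxx = Σx² − (Σx)²/n = 3509 − 3257.285714 = 251.714286
Sxy = Σxy − (Σx)(Σy)/n = 1523 − 1682.571429 = -159.571429
Syy = Σy² − (Σy)²/n = 1030 − 869.142857 = 160.857143
b = Sxy/Sxx = -159.571429/251.714286 = -0.633939
SSE = Syy − b·Sxy = 160.857143 − (-0.633939)·(-159.571429) = 59.698638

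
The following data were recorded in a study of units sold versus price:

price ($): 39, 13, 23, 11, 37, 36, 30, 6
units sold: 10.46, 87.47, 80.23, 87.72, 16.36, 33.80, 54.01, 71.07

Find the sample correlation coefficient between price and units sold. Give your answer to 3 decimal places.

-0.880

n = 8, Σx = 195, Σy = 441.12, Σxy = 8224.1, Σx² = 5941, Σy² = 31270.1784
Sxx = Σx² − (Σx)²/n = 5941 − 4753.125 = 1187.875
Sxy = Σxy − (Σx)(Σy)/n = 8224.1 − 10752.3 = -2528.2
Syy = Σy² − (Σy)²/n = 31270.1784 − 24323.3568 = 6946.8216
r = Sxy/√(Sxx·Syy) = -2528.2/√(8251955.7081) = -2528.2/2872.621748 = -0.880102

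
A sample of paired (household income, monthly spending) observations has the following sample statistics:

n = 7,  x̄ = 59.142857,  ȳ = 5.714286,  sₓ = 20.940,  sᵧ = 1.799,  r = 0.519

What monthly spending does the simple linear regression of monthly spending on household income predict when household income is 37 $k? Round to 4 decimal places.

4.7270

b = r · sᵧ/sₓ = 0.519 · 1.799/20.94 = 0.044588
a = ȳ − b·x̄ = 5.714286 − 0.044588·59.142857 = 3.077201
ŷ(37) = a + b·37 = 3.077201 + 0.044588·37 = 4.726972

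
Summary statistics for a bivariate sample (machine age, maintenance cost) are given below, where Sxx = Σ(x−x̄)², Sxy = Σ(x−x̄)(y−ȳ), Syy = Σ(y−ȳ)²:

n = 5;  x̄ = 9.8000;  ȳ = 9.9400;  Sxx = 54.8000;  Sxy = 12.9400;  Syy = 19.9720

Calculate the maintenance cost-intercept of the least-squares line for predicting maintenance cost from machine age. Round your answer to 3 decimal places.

b = Sxy/Sxx = 12.94/54.8 = 0.236131
a = ȳ − b·x̄ = 9.94 − 0.236131·9.8 = 7.625912

7.626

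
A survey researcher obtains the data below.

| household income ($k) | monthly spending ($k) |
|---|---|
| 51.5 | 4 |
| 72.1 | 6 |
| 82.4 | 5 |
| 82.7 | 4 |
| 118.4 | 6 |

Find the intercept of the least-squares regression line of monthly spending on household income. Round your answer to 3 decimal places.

3.051

n = 5, Σx = 407.1, Σy = 25, Σxy = 2091.8, Σx² = 35498.27
Sxx = Σx² − (Σx)²/n = 35498.27 − 33146.082 = 2352.188
Sxy = Σxy − (Σx)(Σy)/n = 2091.8 − 2035.5 = 56.3
b = Sxy/Sxx = 56.3/2352.188 = 0.023935
a = ȳ − b·x̄ = 5 − 0.023935·81.42 = 3.051199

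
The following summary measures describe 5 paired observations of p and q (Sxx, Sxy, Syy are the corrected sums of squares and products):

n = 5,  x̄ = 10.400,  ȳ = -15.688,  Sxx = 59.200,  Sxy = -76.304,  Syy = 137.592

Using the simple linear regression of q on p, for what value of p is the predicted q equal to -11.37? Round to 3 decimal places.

b = Sxy/Sxx = -76.304/59.2 = -1.288919
a = ȳ − b·x̄ = -15.688 − (-1.288919)·10.4 = -2.283243
Set a + b·x = -11.37: x = (-11.37 − (-2.283243)) / (-1.288919) = 7.049906

7.050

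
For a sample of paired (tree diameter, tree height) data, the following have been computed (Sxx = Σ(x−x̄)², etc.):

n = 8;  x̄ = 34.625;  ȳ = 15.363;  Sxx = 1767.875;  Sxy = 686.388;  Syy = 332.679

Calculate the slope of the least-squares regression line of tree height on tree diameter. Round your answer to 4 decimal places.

b = Sxy/Sxx = 686.388/1767.875 = 0.388256

0.3883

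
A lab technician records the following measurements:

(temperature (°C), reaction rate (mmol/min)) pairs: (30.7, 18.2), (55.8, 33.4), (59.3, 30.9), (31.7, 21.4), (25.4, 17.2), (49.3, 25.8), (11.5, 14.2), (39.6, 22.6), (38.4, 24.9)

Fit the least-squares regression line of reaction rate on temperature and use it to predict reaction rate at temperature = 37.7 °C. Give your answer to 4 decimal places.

23.0719

n = 9, Σx = 341.7, Σy = 208.6, Σxy = 8656.45, Σx² = 14828.13
Sxx = Σx² − (Σx)²/n = 14828.13 − 12973.21 = 1854.92
Sxy = Σxy − (Σx)(Σy)/n = 8656.45 − 7919.846667 = 736.603333
b = Sxy/Sxx = 736.603333/1854.92 = 0.397108
a = ȳ − b·x̄ = 23.177778 − 0.397108·37.966667 = 8.100916
ŷ(37.7) = a + b·37.7 = 8.100916 + 0.397108·37.7 = 23.071882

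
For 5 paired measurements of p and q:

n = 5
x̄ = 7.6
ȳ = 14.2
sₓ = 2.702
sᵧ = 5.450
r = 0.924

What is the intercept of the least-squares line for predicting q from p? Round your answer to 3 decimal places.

b = r · sᵧ/sₓ = 0.924 · 5.45/2.702 = 1.863731
a = ȳ − b·x̄ = 14.2 − 1.863731·7.6 = 0.035648

0.036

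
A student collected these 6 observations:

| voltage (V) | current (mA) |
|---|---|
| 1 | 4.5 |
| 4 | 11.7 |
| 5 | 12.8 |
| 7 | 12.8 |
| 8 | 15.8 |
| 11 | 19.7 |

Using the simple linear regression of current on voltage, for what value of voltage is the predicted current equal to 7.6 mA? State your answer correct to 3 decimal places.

n = 6, Σx = 36, Σy = 77.3, Σxy = 548, Σx² = 276
Sxx = Σx² − (Σx)²/n = 276 − 216 = 60
Sxy = Σxy − (Σx)(Σy)/n = 548 − 463.8 = 84.2
b = Sxy/Sxx = 84.2/60 = 1.403333
a = ȳ − b·x̄ = 12.883333 − 1.403333·6 = 4.463333
Set a + b·x = 7.6: x = (7.6 − 4.463333) / 1.403333 = 2.235154

2.235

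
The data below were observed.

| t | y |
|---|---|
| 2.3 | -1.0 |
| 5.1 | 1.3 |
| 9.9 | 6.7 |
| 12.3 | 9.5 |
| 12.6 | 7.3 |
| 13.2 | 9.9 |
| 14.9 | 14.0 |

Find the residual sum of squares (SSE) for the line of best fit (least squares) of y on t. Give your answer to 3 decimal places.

9.443

n = 7, Σx = 70.3, Σy = 47.7, Σxy = 618.77, Σx² = 835.61, Σy² = 485.13
Sxx = Σx² − (Σx)²/n = 835.61 − 706.012857 = 129.597143
Sxy = Σxy − (Σx)(Σy)/n = 618.77 − 479.044286 = 139.725714
Syy = Σy² − (Σy)²/n = 485.13 − 325.041429 = 160.088571
b = Sxy/Sxx = 139.725714/129.597143 = 1.078154
SSE = Syy − b·Sxy = 160.088571 − 1.078154·139.725714 = 9.442695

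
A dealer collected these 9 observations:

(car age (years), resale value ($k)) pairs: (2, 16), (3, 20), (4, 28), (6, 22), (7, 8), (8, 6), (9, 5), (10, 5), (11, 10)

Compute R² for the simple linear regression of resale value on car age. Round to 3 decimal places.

n = 9, Σx = 60, Σy = 120, Σxy = 645, Σx² = 480, Σy² = 2174
Sxx = Σx² − (Σx)²/n = 480 − 400 = 80
Sxy = Σxy − (Σx)(Σy)/n = 645 − 800 = -155
Syy = Σy² − (Σy)²/n = 2174 − 1600 = 574
R² = Sxy²/(Sxx·Syy) = (-155)²/(80·574) = 0.523193

0.523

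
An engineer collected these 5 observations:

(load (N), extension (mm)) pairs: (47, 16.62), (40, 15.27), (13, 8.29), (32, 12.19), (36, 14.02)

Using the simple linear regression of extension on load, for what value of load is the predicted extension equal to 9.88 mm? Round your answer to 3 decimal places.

n = 5, Σx = 168, Σy = 66.39, Σxy = 2394.51, Σx² = 6298
Sxx = Σx² − (Σx)²/n = 6298 − 5644.8 = 653.2
Sxy = Σxy − (Σx)(Σy)/n = 2394.51 − 2230.704 = 163.806
b = Sxy/Sxx = 163.806/653.2 = 0.250775
a = ȳ − b·x̄ = 13.278 − 0.250775·33.6 = 4.851972
Set a + b·x = 9.88: x = (9.88 − 4.851972) / 0.250775 = 20.049986

20.050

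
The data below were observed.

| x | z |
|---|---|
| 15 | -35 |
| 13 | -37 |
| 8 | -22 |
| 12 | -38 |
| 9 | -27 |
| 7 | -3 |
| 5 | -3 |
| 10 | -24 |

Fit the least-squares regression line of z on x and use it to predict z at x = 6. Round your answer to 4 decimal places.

-8.9756

n = 8, Σx = 79, Σy = -189, Σxy = -2157, Σx² = 857
Sxx = Σx² − (Σx)²/n = 857 − 780.125 = 76.875
Sxy = Σxy − (Σx)(Σy)/n = -2157 − (-1866.375) = -290.625
b = Sxy/Sxx = -290.625/76.875 = -3.780488
a = ȳ − b·x̄ = -23.625 − (-3.780488)·9.875 = 13.707317
ŷ(6) = a + b·6 = 13.707317 + (-3.780488)·6 = -8.975610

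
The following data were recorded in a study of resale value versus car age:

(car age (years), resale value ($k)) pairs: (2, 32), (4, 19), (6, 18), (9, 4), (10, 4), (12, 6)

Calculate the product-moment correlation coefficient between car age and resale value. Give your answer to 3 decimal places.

-0.929

n = 6, Σx = 43, Σy = 83, Σxy = 396, Σx² = 381, Σy² = 1777
Sxx = Σx² − (Σx)²/n = 381 − 308.166667 = 72.833333
Sxy = Σxy − (Σx)(Σy)/n = 396 − 594.833333 = -198.833333
Syy = Σy² − (Σy)²/n = 1777 − 1148.166667 = 628.833333
r = Sxy/√(Sxx·Syy) = -198.833333/√(45800.027778) = -198.833333/214.009410 = -0.929087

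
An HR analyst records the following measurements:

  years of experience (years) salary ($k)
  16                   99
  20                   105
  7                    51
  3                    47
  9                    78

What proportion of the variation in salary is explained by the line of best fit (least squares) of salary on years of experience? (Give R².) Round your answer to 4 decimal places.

n = 5, Σx = 55, Σy = 380, Σxy = 4884, Σx² = 795, Σy² = 31720
Sxx = Σx² − (Σx)²/n = 795 − 605 = 190
Sxy = Σxy − (Σx)(Σy)/n = 4884 − 4180 = 704
Syy = Σy² − (Σy)²/n = 31720 − 28880 = 2840
R² = Sxy²/(Sxx·Syy) = (704)²/(190·2840) = 0.918488

0.9185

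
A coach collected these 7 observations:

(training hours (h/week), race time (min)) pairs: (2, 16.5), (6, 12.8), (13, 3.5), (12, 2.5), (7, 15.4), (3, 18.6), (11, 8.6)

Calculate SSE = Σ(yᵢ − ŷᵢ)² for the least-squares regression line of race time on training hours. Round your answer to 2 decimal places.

n = 7, Σx = 54, Σy = 77.9, Σxy = 443.5, Σx² = 532, Σy² = 1111.67
Sxx = Σx² − (Σx)²/n = 532 − 416.571429 = 115.428571
Sxy = Σxy − (Σx)(Σy)/n = 443.5 − 600.942857 = -157.442857
Syy = Σy² − (Σy)²/n = 1111.67 − 866.915714 = 244.754286
b = Sxy/Sxx = -157.442857/115.428571 = -1.363985
SSE = Syy − b·Sxy = 244.754286 − (-1.363985)·(-157.442857) = 30.004567

30.00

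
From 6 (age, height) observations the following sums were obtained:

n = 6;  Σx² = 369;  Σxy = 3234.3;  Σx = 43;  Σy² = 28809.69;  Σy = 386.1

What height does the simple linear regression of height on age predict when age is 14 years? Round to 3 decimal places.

Sxx = Σx² − (Σx)²/n = 369 − 308.166667 = 60.833333
Sxy = Σxy − (Σx)(Σy)/n = 3234.3 − 2767.05 = 467.25
b = Sxy/Sxx = 467.25/60.833333 = 7.680822
a = ȳ − b·x̄ = 64.35 − 7.680822·7.166667 = 9.304110
ŷ(14) = a + b·14 = 9.304110 + 7.680822·14 = 116.835616

116.836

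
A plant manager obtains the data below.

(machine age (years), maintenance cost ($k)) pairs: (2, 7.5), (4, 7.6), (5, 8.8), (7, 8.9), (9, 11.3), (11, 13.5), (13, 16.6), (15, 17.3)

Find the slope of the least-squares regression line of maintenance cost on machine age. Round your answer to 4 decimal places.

0.8407

n = 8, Σx = 66, Σy = 91.5, Σxy = 877.2, Σx² = 690
Sxx = Σx² − (Σx)²/n = 690 − 544.5 = 145.5
Sxy = Σxy − (Σx)(Σy)/n = 877.2 − 754.875 = 122.325
b = Sxy/Sxx = 122.325/145.5 = 0.840722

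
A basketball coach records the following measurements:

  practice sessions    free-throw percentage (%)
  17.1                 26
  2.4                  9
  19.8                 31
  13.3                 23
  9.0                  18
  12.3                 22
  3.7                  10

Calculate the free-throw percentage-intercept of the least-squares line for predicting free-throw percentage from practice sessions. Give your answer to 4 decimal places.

6.0636

n = 7, Σx = 77.6, Σy = 139, Σxy = 1855.5, Σx² = 1113.08
Sxx = Σx² − (Σx)²/n = 1113.08 − 860.251429 = 252.828571
Sxy = Σxy − (Σx)(Σy)/n = 1855.5 − 1540.914286 = 314.585714
b = Sxy/Sxx = 314.585714/252.828571 = 1.244265
a = ȳ − b·x̄ = 19.857143 − 1.244265·11.085714 = 6.063578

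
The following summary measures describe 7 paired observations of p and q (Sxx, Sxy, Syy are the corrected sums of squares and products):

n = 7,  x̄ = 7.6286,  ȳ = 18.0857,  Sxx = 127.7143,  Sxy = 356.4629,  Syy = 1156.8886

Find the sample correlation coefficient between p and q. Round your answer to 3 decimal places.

0.927

r = Sxy/√(Sxx·Syy) = 356.4629/√(147751.217727) = 356.4629/384.384206 = 0.927361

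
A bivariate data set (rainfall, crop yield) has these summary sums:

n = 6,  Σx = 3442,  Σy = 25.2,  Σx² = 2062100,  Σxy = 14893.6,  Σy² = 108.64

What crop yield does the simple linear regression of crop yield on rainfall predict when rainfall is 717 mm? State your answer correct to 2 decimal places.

4.92

Sxx = Σx² − (Σx)²/n = 2062100 − 1974560.666667 = 87539.333333
Sxy = Σxy − (Σx)(Σy)/n = 14893.6 − 14456.4 = 437.2
b = Sxy/Sxx = 437.2/87539.333333 = 0.004994
a = ȳ − b·x̄ = 4.2 − 0.004994·573.666667 = 1.334921
ŷ(717) = a + b·717 = 1.334921 + 0.004994·717 = 4.915853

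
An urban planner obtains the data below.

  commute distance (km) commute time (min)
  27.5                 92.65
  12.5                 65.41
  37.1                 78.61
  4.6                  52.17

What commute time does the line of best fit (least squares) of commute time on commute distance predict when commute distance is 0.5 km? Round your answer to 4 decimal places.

52.8750

n = 4, Σx = 81.7, Σy = 288.84, Σxy = 6521.913, Σx² = 2310.07
Sxx = Σx² − (Σx)²/n = 2310.07 − 1668.7225 = 641.3475
Sxy = Σxy − (Σx)(Σy)/n = 6521.913 − 5899.557 = 622.356
b = Sxy/Sxx = 622.356/641.3475 = 0.970388
a = ȳ − b·x̄ = 72.21 − 0.970388·20.425 = 52.389822
ŷ(0.5) = a + b·0.5 = 52.389822 + 0.970388·0.5 = 52.875017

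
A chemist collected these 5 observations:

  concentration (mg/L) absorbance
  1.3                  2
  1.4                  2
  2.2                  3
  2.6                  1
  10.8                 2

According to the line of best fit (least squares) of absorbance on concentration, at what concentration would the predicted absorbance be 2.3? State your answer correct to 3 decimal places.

n = 5, Σx = 18.3, Σy = 10, Σxy = 36.2, Σx² = 131.89
Sxx = Σx² − (Σx)²/n = 131.89 − 66.978 = 64.912
Sxy = Σxy − (Σx)(Σy)/n = 36.2 − 36.6 = -0.4
b = Sxy/Sxx = -0.4/64.912 = -0.006162
a = ȳ − b·x̄ = 2 − (-0.006162)·3.66 = 2.022554
Set a + b·x = 2.3: x = (2.3 − 2.022554) / (-0.006162) = -45.024

-45.024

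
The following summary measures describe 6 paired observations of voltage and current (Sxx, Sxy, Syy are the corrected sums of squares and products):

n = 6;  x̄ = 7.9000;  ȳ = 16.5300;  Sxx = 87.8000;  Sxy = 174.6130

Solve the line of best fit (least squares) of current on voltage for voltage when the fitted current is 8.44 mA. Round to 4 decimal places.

b = Sxy/Sxx = 174.613/87.8 = 1.988759
a = ȳ − b·x̄ = 16.53 − 1.988759·7.9 = 0.818808
Set a + b·x = 8.44: x = (8.44 − 0.818808) / 1.988759 = 3.832136

3.8321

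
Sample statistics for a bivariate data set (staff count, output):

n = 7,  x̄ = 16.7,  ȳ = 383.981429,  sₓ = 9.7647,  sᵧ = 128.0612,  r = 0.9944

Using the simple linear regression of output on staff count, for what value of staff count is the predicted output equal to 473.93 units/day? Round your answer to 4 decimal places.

b = r · sᵧ/sₓ = 0.9944 · 128.0612/9.7647 = 13.041267
a = ȳ − b·x̄ = 383.981429 − 13.041267·16.7 = 166.192275
Set a + b·x = 473.93: x = (473.93 − 166.192275) / 13.041267 = 23.597227

23.5972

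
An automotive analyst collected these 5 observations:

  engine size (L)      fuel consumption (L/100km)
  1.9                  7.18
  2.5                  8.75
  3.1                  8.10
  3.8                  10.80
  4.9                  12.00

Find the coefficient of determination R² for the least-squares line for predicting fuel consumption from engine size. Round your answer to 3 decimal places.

n = 5, Σx = 16.2, Σy = 46.83, Σxy = 160.467, Σx² = 57.92, Σy² = 454.3649
Sxx = Σx² − (Σx)²/n = 57.92 − 52.488 = 5.432
Sxy = Σxy − (Σx)(Σy)/n = 160.467 − 151.7292 = 8.7378
Syy = Σy² − (Σy)²/n = 454.3649 − 438.60978 = 15.75512
R² = Sxy²/(Sxx·Syy) = (8.7378)²/(5.432·15.75512) = 0.892119

0.892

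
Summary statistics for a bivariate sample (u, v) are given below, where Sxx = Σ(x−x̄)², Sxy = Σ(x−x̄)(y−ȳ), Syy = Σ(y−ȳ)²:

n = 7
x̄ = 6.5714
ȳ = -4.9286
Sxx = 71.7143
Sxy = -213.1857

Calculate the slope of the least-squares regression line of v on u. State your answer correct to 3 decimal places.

b = Sxy/Sxx = -213.1857/71.7143 = -2.972708

-2.973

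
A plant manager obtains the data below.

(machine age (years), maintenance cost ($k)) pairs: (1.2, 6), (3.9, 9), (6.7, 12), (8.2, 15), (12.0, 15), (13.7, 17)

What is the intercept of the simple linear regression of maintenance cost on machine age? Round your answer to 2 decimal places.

5.90

n = 6, Σx = 45.7, Σy = 74, Σxy = 658.6, Σx² = 460.47
Sxx = Σx² − (Σx)²/n = 460.47 − 348.081667 = 112.388333
Sxy = Σxy − (Σx)(Σy)/n = 658.6 − 563.633333 = 94.966667
b = Sxy/Sxx = 94.966667/112.388333 = 0.844987
a = ȳ − b·x̄ = 12.333333 − 0.844987·7.616667 = 5.897350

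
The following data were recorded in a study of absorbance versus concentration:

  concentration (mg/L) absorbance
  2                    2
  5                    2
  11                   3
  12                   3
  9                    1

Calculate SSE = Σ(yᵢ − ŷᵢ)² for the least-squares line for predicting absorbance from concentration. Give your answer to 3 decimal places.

2.257

n = 5, Σx = 39, Σy = 11, Σxy = 92, Σx² = 375, Σy² = 27
Sxx = Σx² − (Σx)²/n = 375 − 304.2 = 70.8
Sxy = Σxy − (Σx)(Σy)/n = 92 − 85.8 = 6.2
Syy = Σy² − (Σy)²/n = 27 − 24.2 = 2.8
b = Sxy/Sxx = 6.2/70.8 = 0.087571
SSE = Syy − b·Sxy = 2.8 − 0.087571·6.2 = 2.257062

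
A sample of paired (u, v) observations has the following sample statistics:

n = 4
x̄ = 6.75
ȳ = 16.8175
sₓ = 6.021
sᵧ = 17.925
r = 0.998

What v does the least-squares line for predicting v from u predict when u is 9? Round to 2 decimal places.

23.50

b = r · sᵧ/sₓ = 0.998 · 17.925/6.021 = 2.971126
a = ȳ − b·x̄ = 16.8175 − 2.971126·6.75 = -3.237601
ŷ(9) = a + b·9 = -3.237601 + 2.971126·9 = 23.502534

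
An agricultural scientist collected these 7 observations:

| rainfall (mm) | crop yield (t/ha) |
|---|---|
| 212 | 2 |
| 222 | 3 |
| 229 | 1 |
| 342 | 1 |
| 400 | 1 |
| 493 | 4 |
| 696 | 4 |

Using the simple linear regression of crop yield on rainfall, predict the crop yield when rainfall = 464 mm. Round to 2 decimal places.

2.72

n = 7, Σx = 2594, Σy = 16, Σxy = 6817, Σx² = 1151098
Sxx = Σx² − (Σx)²/n = 1151098 − 961262.285714 = 189835.714286
Sxy = Σxy − (Σx)(Σy)/n = 6817 − 5929.142857 = 887.857143
b = Sxy/Sxx = 887.857143/189835.714286 = 0.004677
a = ȳ − b·x̄ = 2.285714 − 0.004677·370.571429 = 0.552560
ŷ(464) = a + b·464 = 0.552560 + 0.004677·464 = 2.722678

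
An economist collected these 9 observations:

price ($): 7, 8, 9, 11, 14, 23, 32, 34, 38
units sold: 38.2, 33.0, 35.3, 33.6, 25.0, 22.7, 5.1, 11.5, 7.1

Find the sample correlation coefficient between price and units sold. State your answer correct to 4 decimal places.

n = 9, Σx = 176, Σy = 211.5, Σxy = 2914.8, Σx² = 4664, Σy² = 6272.25
Sxx = Σx² − (Σx)²/n = 4664 − 3441.777778 = 1222.222222
Sxy = Σxy − (Σx)(Σy)/n = 2914.8 − 4136 = -1221.2
Syy = Σy² − (Σy)²/n = 6272.25 − 4970.25 = 1302
r = Sxy/√(Sxx·Syy) = -1221.2/√(1591333.333333) = -1221.2/1261.480612 = -0.968069

-0.9681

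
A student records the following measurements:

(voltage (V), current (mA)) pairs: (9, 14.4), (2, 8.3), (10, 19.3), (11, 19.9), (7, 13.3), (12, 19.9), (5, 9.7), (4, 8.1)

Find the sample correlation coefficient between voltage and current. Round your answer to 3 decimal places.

0.965

n = 8, Σx = 60, Σy = 112.9, Σxy = 970.9, Σx² = 540, Σy² = 1777.35
Sxx = Σx² − (Σx)²/n = 540 − 450 = 90
Sxy = Σxy − (Σx)(Σy)/n = 970.9 − 846.75 = 124.15
Syy = Σy² − (Σy)²/n = 1777.35 − 1593.30125 = 184.04875
r = Sxy/√(Sxx·Syy) = 124.15/√(16564.3875) = 124.15/128.702710 = 0.964626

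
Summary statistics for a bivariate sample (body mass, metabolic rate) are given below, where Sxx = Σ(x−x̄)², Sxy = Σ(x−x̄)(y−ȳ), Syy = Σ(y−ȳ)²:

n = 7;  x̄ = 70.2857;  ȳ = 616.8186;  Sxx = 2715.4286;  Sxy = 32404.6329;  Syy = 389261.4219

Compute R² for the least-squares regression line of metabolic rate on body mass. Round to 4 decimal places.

0.9934

R² = Sxy²/(Sxx·Syy) = (32404.6329)²/(2715.4286·389261.4219) = 0.993424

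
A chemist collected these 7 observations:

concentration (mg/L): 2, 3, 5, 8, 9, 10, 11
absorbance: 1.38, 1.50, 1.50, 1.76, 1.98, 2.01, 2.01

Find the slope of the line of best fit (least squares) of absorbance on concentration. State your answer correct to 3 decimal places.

0.075

n = 7, Σx = 48, Σy = 12.14, Σxy = 88.87, Σx² = 404
Sxx = Σx² − (Σx)²/n = 404 − 329.142857 = 74.857143
Sxy = Σxy − (Σx)(Σy)/n = 88.87 − 83.245714 = 5.624286
b = Sxy/Sxx = 5.624286/74.857143 = 0.075134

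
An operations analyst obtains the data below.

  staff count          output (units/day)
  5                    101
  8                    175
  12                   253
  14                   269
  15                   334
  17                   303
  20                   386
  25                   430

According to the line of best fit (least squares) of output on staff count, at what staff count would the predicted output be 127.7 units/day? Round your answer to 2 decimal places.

5.15

n = 8, Σx = 116, Σy = 2251, Σxy = 37338, Σx² = 1968
Sxx = Σx² − (Σx)²/n = 1968 − 1682 = 286
Sxy = Σxy − (Σx)(Σy)/n = 37338 − 32639.5 = 4698.5
b = Sxy/Sxx = 4698.5/286 = 16.428322
a = ȳ − b·x̄ = 281.375 − 16.428322·14.5 = 43.164336
Set a + b·x = 127.7: x = (127.7 − 43.164336) / 16.428322 = 5.145727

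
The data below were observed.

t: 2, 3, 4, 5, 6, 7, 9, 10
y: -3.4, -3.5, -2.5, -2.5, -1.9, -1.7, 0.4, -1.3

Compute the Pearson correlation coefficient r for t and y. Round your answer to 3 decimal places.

n = 8, Σx = 46, Σy = -16.4, Σxy = -72.5, Σx² = 320, Σy² = 44.66
Sxx = Σx² − (Σx)²/n = 320 − 264.5 = 55.5
Sxy = Σxy − (Σx)(Σy)/n = -72.5 − (-94.3) = 21.8
Syy = Σy² − (Σy)²/n = 44.66 − 33.62 = 11.04
r = Sxy/√(Sxx·Syy) = 21.8/√(612.72) = 21.8/24.753182 = 0.880695

0.881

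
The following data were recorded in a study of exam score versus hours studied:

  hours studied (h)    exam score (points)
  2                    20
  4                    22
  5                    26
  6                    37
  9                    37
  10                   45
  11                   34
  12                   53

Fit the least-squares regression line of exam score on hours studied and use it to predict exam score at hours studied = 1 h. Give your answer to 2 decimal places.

n = 8, Σx = 59, Σy = 274, Σxy = 2273, Σx² = 527
Sxx = Σx² − (Σx)²/n = 527 − 435.125 = 91.875
Sxy = Σxy − (Σx)(Σy)/n = 2273 − 2020.75 = 252.25
b = Sxy/Sxx = 252.25/91.875 = 2.745578
a = ȳ − b·x̄ = 34.25 − 2.745578·7.375 = 14.001361
ŷ(1) = a + b·1 = 14.001361 + 2.745578·1 = 16.746939

16.75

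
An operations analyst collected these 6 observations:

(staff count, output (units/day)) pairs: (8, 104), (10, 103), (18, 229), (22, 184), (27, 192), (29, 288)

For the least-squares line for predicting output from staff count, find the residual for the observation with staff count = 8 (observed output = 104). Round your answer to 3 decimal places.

-1.280

n = 6, Σx = 114, Σy = 1100, Σxy = 23568, Σx² = 2542
Sxx = Σx² − (Σx)²/n = 2542 − 2166 = 376
Sxy = Σxy − (Σx)(Σy)/n = 23568 − 20900 = 2668
b = Sxy/Sxx = 2668/376 = 7.095745
a = ȳ − b·x̄ = 183.333333 − 7.095745·19 = 48.514184
ŷ(8) = 48.514184 + 7.095745·8 = 105.280142
residual = y − ŷ = 104 − 105.280142 = -1.280142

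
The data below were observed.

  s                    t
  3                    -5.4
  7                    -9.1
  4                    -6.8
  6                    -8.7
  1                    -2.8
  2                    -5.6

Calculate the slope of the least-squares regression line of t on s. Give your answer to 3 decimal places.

-0.973

n = 6, Σx = 23, Σy = -38.4, Σxy = -173.3, Σx² = 115
Sxx = Σx² − (Σx)²/n = 115 − 88.166667 = 26.833333
Sxy = Σxy − (Σx)(Σy)/n = -173.3 − (-147.2) = -26.1
b = Sxy/Sxx = -26.1/26.833333 = -0.972671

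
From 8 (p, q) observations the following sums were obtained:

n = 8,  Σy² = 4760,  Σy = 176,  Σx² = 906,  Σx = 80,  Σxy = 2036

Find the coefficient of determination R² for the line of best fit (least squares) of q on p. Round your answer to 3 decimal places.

0.809

Sxx = Σx² − (Σx)²/n = 906 − 800 = 106
Sxy = Σxy − (Σx)(Σy)/n = 2036 − 1760 = 276
Syy = Σy² − (Σy)²/n = 4760 − 3872 = 888
R² = Sxy²/(Sxx·Syy) = (276)²/(106·888) = 0.809281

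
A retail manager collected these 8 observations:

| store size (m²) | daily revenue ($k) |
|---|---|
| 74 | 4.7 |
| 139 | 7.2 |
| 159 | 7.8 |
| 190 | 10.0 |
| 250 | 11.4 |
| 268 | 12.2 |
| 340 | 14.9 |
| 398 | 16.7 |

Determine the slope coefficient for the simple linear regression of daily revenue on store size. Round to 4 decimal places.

n = 8, Σx = 1818, Σy = 84.9, Σxy = 22321, Σx² = 494506
Sxx = Σx² − (Σx)²/n = 494506 − 413140.5 = 81365.5
Sxy = Σxy − (Σx)(Σy)/n = 22321 − 19293.525 = 3027.475
b = Sxy/Sxx = 3027.475/81365.5 = 0.037208

0.0372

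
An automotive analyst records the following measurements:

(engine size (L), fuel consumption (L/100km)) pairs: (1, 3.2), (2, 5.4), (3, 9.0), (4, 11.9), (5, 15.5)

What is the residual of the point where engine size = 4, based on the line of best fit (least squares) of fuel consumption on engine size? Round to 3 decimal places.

n = 5, Σx = 15, Σy = 45, Σxy = 166.1, Σx² = 55
Sxx = Σx² − (Σx)²/n = 55 − 45 = 10
Sxy = Σxy − (Σx)(Σy)/n = 166.1 − 135 = 31.1
b = Sxy/Sxx = 31.1/10 = 3.11
a = ȳ − b·x̄ = 9 − 3.11·3 = -0.33
ŷ(4) = -0.33 + 3.11·4 = 12.11
residual = y − ŷ = 11.9 − 12.11 = -0.21

-0.210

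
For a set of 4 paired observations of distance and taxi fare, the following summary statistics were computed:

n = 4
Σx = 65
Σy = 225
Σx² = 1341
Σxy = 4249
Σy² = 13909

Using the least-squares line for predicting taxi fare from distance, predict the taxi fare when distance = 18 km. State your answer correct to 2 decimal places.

59.89

Sxx = Σx² − (Σx)²/n = 1341 − 1056.25 = 284.75
Sxy = Σxy − (Σx)(Σy)/n = 4249 − 3656.25 = 592.75
b = Sxy/Sxx = 592.75/284.75 = 2.081651
a = ȳ − b·x̄ = 56.25 − 2.081651·16.25 = 22.423178
ŷ(18) = a + b·18 = 22.423178 + 2.081651·18 = 59.892888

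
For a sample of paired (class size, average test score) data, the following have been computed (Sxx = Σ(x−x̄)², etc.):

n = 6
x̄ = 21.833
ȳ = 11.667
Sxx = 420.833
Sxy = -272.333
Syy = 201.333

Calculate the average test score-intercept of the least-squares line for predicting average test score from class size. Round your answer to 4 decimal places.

25.7958

b = Sxy/Sxx = -272.333/420.833 = -0.647128
a = ȳ − b·x̄ = 11.667 − (-0.647128)·21.833 = 25.795755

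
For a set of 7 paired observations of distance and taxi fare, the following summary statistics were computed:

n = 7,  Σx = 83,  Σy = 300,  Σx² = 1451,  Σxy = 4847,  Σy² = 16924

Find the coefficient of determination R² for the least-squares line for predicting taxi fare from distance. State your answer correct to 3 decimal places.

0.876

Sxx = Σx² − (Σx)²/n = 1451 − 984.142857 = 466.857143
Sxy = Σxy − (Σx)(Σy)/n = 4847 − 3557.142857 = 1289.857143
Syy = Σy² − (Σy)²/n = 16924 − 12857.142857 = 4066.857143
R² = Sxy²/(Sxx·Syy) = (1289.857143)²/(466.857143·4066.857143) = 0.876275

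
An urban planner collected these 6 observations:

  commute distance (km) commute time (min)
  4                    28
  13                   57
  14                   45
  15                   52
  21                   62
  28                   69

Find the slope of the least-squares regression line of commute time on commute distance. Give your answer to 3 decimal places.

n = 6, Σx = 95, Σy = 313, Σxy = 5497, Σx² = 1831
Sxx = Σx² − (Σx)²/n = 1831 − 1504.166667 = 326.833333
Sxy = Σxy − (Σx)(Σy)/n = 5497 − 4955.833333 = 541.166667
b = Sxy/Sxx = 541.166667/326.833333 = 1.655788

1.656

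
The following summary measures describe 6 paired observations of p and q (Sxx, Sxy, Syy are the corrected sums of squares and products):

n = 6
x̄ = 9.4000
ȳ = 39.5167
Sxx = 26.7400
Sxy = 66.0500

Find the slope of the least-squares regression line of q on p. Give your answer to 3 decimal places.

b = Sxy/Sxx = 66.05/26.74 = 2.470082

2.470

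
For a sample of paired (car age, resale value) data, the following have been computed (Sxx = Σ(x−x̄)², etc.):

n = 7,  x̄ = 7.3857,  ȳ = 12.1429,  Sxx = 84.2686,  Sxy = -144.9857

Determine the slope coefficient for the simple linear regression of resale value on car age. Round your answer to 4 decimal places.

b = Sxy/Sxx = -144.9857/84.2686 = -1.720519

-1.7205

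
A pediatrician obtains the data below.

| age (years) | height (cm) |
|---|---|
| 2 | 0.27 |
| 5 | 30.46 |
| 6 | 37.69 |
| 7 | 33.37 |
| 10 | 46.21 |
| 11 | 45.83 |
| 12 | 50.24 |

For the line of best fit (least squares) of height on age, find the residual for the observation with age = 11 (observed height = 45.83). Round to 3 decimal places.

-3.760

n = 7, Σx = 53, Σy = 244.07, Σxy = 2181.68, Σx² = 479
Sxx = Σx² − (Σx)²/n = 479 − 401.285714 = 77.714286
Sxy = Σxy − (Σx)(Σy)/n = 2181.68 − 1847.958571 = 333.721429
b = Sxy/Sxx = 333.721429/77.714286 = 4.294210
a = ȳ − b·x̄ = 34.867143 − 4.294210·7.571429 = 2.353842
ŷ(11) = 2.353842 + 4.294210·11 = 49.590147
residual = y − ŷ = 45.83 − 49.590147 = -3.760147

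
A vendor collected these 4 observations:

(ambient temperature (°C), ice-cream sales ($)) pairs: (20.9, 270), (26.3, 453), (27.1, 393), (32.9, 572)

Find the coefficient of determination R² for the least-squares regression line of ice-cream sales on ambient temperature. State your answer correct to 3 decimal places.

0.932

n = 4, Σx = 107.2, Σy = 1688, Σxy = 47026, Σx² = 2945.32, Σy² = 759742
Sxx = Σx² − (Σx)²/n = 2945.32 − 2872.96 = 72.36
Sxy = Σxy − (Σx)(Σy)/n = 47026 − 45238.4 = 1787.6
Syy = Σy² − (Σy)²/n = 759742 − 712336 = 47406
R² = Sxy²/(Sxx·Syy) = (1787.6)²/(72.36·47406) = 0.931556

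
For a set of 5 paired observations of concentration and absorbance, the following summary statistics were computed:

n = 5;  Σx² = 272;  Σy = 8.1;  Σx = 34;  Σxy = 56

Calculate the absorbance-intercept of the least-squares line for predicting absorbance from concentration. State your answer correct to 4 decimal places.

1.4667

Sxx = Σx² − (Σx)²/n = 272 − 231.2 = 40.8
Sxy = Σxy − (Σx)(Σy)/n = 56 − 55.08 = 0.92
b = Sxy/Sxx = 0.92/40.8 = 0.022549
a = ȳ − b·x̄ = 1.62 − 0.022549·6.8 = 1.466667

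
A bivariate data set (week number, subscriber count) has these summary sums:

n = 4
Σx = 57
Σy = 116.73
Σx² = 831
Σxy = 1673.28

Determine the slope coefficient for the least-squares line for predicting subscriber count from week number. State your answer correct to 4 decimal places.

Sxx = Σx² − (Σx)²/n = 831 − 812.25 = 18.75
Sxy = Σxy − (Σx)(Σy)/n = 1673.28 − 1663.4025 = 9.8775
b = Sxy/Sxx = 9.8775/18.75 = 0.5268

0.5268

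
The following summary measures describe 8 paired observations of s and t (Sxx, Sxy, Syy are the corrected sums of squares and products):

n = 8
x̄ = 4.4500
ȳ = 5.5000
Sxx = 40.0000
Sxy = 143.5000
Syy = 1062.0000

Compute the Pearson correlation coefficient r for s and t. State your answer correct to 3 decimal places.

r = Sxy/√(Sxx·Syy) = 143.5/√(42480) = 143.5/206.106768 = 0.696241

0.696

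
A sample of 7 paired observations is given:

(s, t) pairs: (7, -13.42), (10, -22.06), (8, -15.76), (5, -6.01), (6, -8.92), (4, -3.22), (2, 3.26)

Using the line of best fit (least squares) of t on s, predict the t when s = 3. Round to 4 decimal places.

0.1079

n = 7, Σx = 42, Σy = -66.13, Σxy = -530.55, Σx² = 294
Sxx = Σx² − (Σx)²/n = 294 − 252 = 42
Sxy = Σxy − (Σx)(Σy)/n = -530.55 − (-396.78) = -133.77
b = Sxy/Sxx = -133.77/42 = -3.185
a = ȳ − b·x̄ = -9.447143 − (-3.185)·6 = 9.662857
ŷ(3) = a + b·3 = 9.662857 + (-3.185)·3 = 0.107857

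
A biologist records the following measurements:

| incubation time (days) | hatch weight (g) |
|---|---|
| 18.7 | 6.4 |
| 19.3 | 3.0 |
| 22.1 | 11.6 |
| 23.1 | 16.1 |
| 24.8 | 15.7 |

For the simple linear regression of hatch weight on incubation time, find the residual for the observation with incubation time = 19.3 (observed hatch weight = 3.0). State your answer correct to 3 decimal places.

n = 5, Σx = 108, Σy = 52.8, Σxy = 1195.21, Σx² = 2359.24
Sxx = Σx² − (Σx)²/n = 2359.24 − 2332.8 = 26.44
Sxy = Σxy − (Σx)(Σy)/n = 1195.21 − 1140.48 = 54.73
b = Sxy/Sxx = 54.73/26.44 = 2.069970
a = ȳ − b·x̄ = 10.56 − 2.069970·21.6 = -34.151346
ŷ(19.3) = -34.151346 + 2.069970·19.3 = 5.799070
residual = y − ŷ = 3.0 − 5.799070 = -2.799070

-2.799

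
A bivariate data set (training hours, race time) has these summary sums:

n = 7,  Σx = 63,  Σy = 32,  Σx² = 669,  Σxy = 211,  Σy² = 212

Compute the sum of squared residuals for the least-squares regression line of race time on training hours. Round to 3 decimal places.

Sxx = Σx² − (Σx)²/n = 669 − 567 = 102
Sxy = Σxy − (Σx)(Σy)/n = 211 − 288 = -77
Syy = Σy² − (Σy)²/n = 212 − 146.285714 = 65.714286
b = Sxy/Sxx = -77/102 = -0.754902
SSE = Syy − b·Sxy = 65.714286 − (-0.754902)·(-77) = 7.586835

7.587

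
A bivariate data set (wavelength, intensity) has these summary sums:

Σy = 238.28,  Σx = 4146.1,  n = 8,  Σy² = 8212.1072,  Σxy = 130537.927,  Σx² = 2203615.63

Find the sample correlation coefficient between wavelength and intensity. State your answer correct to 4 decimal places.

Sxx = Σx² − (Σx)²/n = 2203615.63 − 2148768.15125 = 54847.47875
Sxy = Σxy − (Σx)(Σy)/n = 130537.927 − 123491.5885 = 7046.3385
Syy = Σy² − (Σy)²/n = 8212.1072 − 7097.1698 = 1114.9374
r = Sxy/√(Sxx·Syy) = 7046.3385/√(61151505.354080) = 7046.3385/7819.942797 = 0.901073

0.9011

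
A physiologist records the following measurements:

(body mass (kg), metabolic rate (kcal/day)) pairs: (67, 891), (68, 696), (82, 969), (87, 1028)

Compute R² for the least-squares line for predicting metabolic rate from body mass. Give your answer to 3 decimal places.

n = 4, Σx = 304, Σy = 3584, Σxy = 275919, Σx² = 23406, Σy² = 3274042
Sxx = Σx² − (Σx)²/n = 23406 − 23104 = 302
Sxy = Σxy − (Σx)(Σy)/n = 275919 − 272384 = 3535
Syy = Σy² − (Σy)²/n = 3274042 − 3211264 = 62778
R² = Sxy²/(Sxx·Syy) = (3535)²/(302·62778) = 0.659120

0.659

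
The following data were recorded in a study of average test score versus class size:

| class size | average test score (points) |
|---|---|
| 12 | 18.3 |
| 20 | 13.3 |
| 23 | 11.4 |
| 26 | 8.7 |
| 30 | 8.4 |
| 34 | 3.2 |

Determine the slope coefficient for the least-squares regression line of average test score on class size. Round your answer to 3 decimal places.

n = 6, Σx = 145, Σy = 63.3, Σxy = 1334.8, Σx² = 3805
Sxx = Σx² − (Σx)²/n = 3805 − 3504.166667 = 300.833333
Sxy = Σxy − (Σx)(Σy)/n = 1334.8 − 1529.75 = -194.95
b = Sxy/Sxx = -194.95/300.833333 = -0.648033

-0.648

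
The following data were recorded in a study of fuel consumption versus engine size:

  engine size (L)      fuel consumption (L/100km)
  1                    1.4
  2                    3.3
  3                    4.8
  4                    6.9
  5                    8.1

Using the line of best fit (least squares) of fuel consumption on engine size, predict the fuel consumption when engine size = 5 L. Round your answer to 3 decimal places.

n = 5, Σx = 15, Σy = 24.5, Σxy = 90.5, Σx² = 55
Sxx = Σx² − (Σx)²/n = 55 − 45 = 10
Sxy = Σxy − (Σx)(Σy)/n = 90.5 − 73.5 = 17
b = Sxy/Sxx = 17/10 = 1.7
a = ȳ − b·x̄ = 4.9 − 1.7·3 = -0.2
ŷ(5) = a + b·5 = -0.2 + 1.7·5 = 8.3

8.300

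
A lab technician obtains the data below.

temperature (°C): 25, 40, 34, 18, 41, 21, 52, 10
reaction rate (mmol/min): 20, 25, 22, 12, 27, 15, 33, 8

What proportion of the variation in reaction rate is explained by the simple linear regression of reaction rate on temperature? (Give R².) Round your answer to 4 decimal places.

n = 8, Σx = 241, Σy = 162, Σxy = 5682, Σx² = 8631, Σy² = 3760
Sxx = Σx² − (Σx)²/n = 8631 − 7260.125 = 1370.875
Sxy = Σxy − (Σx)(Σy)/n = 5682 − 4880.25 = 801.75
Syy = Σy² − (Σy)²/n = 3760 − 3280.5 = 479.5
R² = Sxy²/(Sxx·Syy) = (801.75)²/(1370.875·479.5) = 0.977893

0.9779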